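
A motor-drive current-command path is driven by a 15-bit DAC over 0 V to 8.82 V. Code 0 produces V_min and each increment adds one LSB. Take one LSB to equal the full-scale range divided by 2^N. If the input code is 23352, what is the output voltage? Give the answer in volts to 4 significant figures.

6.286 V

Span = 8.82 V. LSB = 8.82 V / 2^15.
V_out = V_min + code × LSB = 0 V + 23352 × 8.82 V / 32768
      = 0 V + 6.28554 V = 6.28554 V.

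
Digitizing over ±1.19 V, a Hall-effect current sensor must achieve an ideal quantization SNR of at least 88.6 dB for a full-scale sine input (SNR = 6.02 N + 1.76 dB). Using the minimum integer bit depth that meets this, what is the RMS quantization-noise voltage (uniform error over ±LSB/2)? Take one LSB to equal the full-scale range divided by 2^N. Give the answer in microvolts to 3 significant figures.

21.0 µV

Range = 1.19 − (-1.19) = 2.38 V.
6.02 N + 1.76 ≥ 88.6 gives N ≥ 14.425, so the minimum integer is 15.
LSB = 2.38 V / 2^15 = 72.632 µV.
V_rms = LSB/√12 = 21.0 µV.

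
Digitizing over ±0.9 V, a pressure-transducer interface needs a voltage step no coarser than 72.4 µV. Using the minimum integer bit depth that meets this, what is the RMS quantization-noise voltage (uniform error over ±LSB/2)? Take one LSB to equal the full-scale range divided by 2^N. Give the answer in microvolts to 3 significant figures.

The full-scale span is 0.9 − (-0.9) = 1.8 V.
Need 2^N ≥ 1.8 V / 72.4 µV = 24860 → N_min = 15.
Step size = 1.8/32768 V = 54.932 µV.
σ_q = LSB/√12 = 54.932 µV/3.4641 = 15.9 µV.

15.9 µV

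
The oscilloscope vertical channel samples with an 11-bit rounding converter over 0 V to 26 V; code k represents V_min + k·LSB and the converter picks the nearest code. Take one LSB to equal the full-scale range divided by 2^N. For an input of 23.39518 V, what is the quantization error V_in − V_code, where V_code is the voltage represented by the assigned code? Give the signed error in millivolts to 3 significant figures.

Full-scale range = 26 V. LSB = 26 V / 2^11 ≈ 12.70 mV.
(23.39518 − (0)) / LSB = 23.39518 × 2048/26 = 1842.8203. Nearest integer: k = 1843.
V_code = 0 + (1843/2048) × 26 = 23.39746094 V.
e = 23.39518 − (23.39746094) = −2.28 mV.

−2.28 mV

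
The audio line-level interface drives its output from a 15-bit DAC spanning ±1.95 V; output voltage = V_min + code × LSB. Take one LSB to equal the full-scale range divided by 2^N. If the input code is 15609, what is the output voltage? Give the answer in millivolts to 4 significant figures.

-92.24 mV

Range = 1.95 − (-1.95) = 3.9 V. LSB = 3.9 V / 2^15.
V_out = V_min + code × LSB = -1.95 V + 15609 × 3.9 V / 32768
      = -1.95 + 1.85776 = -0.0922394 V.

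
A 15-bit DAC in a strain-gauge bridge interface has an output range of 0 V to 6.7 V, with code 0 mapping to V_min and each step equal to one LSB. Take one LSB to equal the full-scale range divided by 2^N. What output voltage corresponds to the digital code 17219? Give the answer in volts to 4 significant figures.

3.521 V

V_FS = 6.7 V. LSB = 6.7 V / 2^15.
V_out = V_min + code × LSB = 0 V + 17219 × 6.7 V / 32768
      = 0 + 3.52073 = 3.52073 V.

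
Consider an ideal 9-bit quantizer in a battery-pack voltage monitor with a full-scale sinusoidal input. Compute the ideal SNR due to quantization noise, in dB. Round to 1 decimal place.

55.9 dB

For an ideal N-bit converter with full-scale sine input, SNR = 6.02 N + 1.76 dB. SNR = 6.02 × 9 + 1.76 = 54.18 + 1.76 = 55.94 dB.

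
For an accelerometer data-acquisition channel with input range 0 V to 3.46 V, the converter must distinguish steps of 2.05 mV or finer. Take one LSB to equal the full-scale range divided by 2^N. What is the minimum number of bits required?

11 bits

V_FS = 3.46 V.
Levels needed ≥ 3.46/2.05 mV = 1688. 2^11 = 2048 suffices, so N_min = 11.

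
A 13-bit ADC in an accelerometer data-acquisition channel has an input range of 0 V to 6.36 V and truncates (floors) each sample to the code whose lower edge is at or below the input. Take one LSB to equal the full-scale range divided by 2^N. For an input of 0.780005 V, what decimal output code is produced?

Range is 6.36 V. LSB = 6.36 V / 2^13 ≈ 0.7764 mV.
(V_in − V_min) × 2^13/range = (0.780005 − (0)) × 8192/6.36 = 1004.686.
Floor → code = 1004.

1004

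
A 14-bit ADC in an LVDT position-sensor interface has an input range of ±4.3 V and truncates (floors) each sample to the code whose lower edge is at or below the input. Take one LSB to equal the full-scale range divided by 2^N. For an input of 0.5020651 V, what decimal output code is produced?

9148

Range = 4.3 − (-4.3) = 8.6 V. LSB = 8.6 V / 2^14 ≈ 0.5249 mV.
V_in − V_min = 0.5020651 − (-4.3) = 4.8020651 V.
Divide by LSB: 4.8020651 × 16384/8.6 = 9148.4924.
Truncating gives code 9148.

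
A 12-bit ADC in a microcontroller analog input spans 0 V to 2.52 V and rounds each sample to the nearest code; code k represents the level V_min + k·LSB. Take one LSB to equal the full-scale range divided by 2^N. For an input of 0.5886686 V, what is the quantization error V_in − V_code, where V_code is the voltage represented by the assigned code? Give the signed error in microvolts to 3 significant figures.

−111 µV

Range is 2.52 V. LSB = 2.52 V / 2^12 ≈ 0.6152 mV.
Position in LSBs: (0.5886686 − (0)) × 4096/2.52 = 956.8201; rounding gives k = 957.
Reconstructed level: 0 + 957 × 2.52/4096 V = 0.5887792969 V.
e = 0.5886686 − (0.5887792969) = −111 µV.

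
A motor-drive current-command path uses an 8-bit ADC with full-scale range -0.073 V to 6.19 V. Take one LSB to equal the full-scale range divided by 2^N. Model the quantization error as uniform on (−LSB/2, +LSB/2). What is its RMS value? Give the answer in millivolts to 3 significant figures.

Range = 6.19 − (-0.073) = 6.263 V.
Step size = 6.263/256 V = 24.465 mV.
V_rms = LSB/√12 = 24.465 mV / √12 = 7.06 mV.

7.06 mV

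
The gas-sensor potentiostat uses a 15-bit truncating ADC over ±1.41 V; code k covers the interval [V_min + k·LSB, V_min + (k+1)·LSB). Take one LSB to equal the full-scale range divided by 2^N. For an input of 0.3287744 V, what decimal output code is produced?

20204

Range = 1.41 − (-1.41) = 2.82 V. LSB = 2.82 V / 2^15 ≈ 86.06 µV.
code = ⌊(V_in − V_min)/LSB⌋ = ⌊(V_in − V_min) × 2^15 / range⌋
     = ⌊(0.3287744 − (-1.41)) × 32768 / 2.82⌋ = ⌊1.7387744 × 32768/2.82⌋
     = ⌊20204.312⌋ = 20204.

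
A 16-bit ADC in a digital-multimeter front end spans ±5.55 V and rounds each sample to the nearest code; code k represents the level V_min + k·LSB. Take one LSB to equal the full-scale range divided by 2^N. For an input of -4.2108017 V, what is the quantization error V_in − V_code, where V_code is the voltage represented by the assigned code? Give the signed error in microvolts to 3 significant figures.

−30.5 µV

Full-scale range = 5.55 V − (-5.55 V) = 11.1 V. LSB = 11.1 V / 2^16 ≈ 169.4 µV.
(V_in − V_min)/LSB = (-4.2108017 − (-5.55)) × 65536/11.1 = 7906.8198 → nearest code k = 7907.
V_code = V_min + k × range/2^16 = -5.55 + 7907 × 11.1/65536 = -4.2107711792 V.
Error = V_in − V_code = -4.2108017 − (-4.2107711792) = −30.5 µV.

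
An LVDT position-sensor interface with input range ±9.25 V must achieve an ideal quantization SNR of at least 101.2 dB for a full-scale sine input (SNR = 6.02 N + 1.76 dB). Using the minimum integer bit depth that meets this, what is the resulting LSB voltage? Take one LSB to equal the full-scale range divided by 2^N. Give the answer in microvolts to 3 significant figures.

141 µV

Range = 9.25 − (-9.25) = 18.5 V.
Required N = ⌈(101.2 − 1.76)/6.02⌉ = ⌈16.518⌉ = 17.
LSB = 18.5 V ÷ 2^17 = 18.5/131072 V = 141 µV.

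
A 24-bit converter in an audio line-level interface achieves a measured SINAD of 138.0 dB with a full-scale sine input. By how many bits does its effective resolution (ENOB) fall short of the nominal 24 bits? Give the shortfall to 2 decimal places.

N_eff = (138.0 − 1.76)/6.02 = 22.6312 bits.
24 − 22.6312 = 1.37 bits below nominal.

1.37 bits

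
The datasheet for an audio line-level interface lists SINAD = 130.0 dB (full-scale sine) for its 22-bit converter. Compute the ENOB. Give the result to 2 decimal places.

(130.0 − 1.76) / 6.02 = 128.24/6.02 = 21.3023 effective bits.

21.30 bits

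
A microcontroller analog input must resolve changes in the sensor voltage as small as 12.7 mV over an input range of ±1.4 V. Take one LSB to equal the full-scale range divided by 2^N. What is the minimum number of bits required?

8 bits

Full-scale range = 1.4 V − (-1.4 V) = 2.8 V.
Need 2^N ≥ 2.8 V / 12.7 mV = 220.5 → N_min = 8.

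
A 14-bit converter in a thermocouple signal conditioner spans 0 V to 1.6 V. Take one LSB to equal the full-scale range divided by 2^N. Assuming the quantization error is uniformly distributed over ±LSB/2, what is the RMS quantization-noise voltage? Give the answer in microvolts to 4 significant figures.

Span = 1.6 V.
One LSB is 1.6 V / 16384 = 97.6563 µV.
RMS of a uniform error over width LSB is LSB/√12 = 28.19 µV.

28.19 µV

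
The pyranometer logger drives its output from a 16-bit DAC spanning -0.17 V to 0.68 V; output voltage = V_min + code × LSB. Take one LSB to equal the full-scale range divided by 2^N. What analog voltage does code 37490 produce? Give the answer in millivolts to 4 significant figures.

Full-scale range = 0.68 V − (-0.17 V) = 0.85 V. LSB = 0.85 V / 2^16.
V_out = -0.17 + 37490 × (0.85/65536) V
      = -0.17 + 0.486244 = 0.316244 V.

316.2 mV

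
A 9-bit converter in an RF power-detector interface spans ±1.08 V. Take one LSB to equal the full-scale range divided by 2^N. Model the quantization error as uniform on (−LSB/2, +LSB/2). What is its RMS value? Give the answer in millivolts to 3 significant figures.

The full-scale span is 1.08 − (-1.08) = 2.16 V.
LSB = 2.16 V / 2^9 = 4.2188 mV.
V_rms = LSB/√12 = 4.2188 mV / √12 = 1.22 mV.

1.22 mV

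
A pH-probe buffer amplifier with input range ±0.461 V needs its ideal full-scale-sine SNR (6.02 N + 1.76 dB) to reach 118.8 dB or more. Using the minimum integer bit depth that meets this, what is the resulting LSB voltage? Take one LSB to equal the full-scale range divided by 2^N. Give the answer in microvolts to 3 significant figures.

The full-scale span is 0.461 − (-0.461) = 0.922 V.
Solving 6.02 N ≥ 118.8 − 1.76: N ≥ 19.442. Round up → N = 20.
LSB = 0.922 V ÷ 2^20 = 0.922/1048576 V = 0.879 µV.

0.879 µV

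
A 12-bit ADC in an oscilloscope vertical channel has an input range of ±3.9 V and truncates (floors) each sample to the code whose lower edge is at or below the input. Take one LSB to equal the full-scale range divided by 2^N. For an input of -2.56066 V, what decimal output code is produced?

Range = 3.9 − (-3.9) = 7.8 V. LSB = 7.8 V / 2^12 ≈ 1.904 mV.
(V_in − V_min) × 2^12/range = (-2.56066 − (-3.9)) × 4096/7.8 = 703.325.
Floor → code = 703.

703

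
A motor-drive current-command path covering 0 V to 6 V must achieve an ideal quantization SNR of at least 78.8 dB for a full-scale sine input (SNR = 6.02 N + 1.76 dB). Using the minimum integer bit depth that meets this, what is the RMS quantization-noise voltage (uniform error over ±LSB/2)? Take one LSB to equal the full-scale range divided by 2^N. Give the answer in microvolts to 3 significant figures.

Full-scale range = 6 V.
N ≥ (78.8 − 1.76)/6.02 = 12.797 → N_min = 13.
LSB = 6 V / 2^13 = 0.73242 mV.
RMS noise = LSB/√12 = 211 µV.

211 µV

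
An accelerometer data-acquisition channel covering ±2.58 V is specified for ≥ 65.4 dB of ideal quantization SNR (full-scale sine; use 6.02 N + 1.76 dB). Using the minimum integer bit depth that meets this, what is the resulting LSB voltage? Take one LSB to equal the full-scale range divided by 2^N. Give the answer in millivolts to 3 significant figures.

Range = 2.58 − (-2.58) = 5.16 V.
Solving 6.02 N ≥ 65.4 − 1.76: N ≥ 10.571. Round up → N = 11.
Step size = 5.16/2048 V = 2.52 mV.

2.52 mV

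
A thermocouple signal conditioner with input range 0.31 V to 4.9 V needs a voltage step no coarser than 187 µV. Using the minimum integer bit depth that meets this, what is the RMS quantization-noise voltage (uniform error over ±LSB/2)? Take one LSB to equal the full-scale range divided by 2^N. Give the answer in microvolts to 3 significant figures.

40.4 µV

Full-scale range = 4.9 V − (0.31 V) = 4.59 V.
Required number of levels: 4.59/187 µV = 24545; smallest N with 2^N ≥ that is 15.
Step size = 4.59/32768 V = 140.08 µV.
σ_q = LSB/√12 = 140.08 µV/3.4641 = 40.4 µV.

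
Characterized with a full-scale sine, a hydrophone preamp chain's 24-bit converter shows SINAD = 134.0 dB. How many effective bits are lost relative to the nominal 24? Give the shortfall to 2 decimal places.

N_eff = (134.0 − 1.76)/6.02 = 21.9668 bits.
Lost resolution: 24 − 21.9668 = 2.0332 bits.

2.03 bits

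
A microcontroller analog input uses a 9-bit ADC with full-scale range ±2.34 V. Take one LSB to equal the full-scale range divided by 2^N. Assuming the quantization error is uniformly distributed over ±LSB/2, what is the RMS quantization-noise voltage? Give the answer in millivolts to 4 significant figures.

Range = 2.34 − (-2.34) = 4.68 V.
LSB = 4.68 V ÷ 2^9 = 4.68/512 V = 9.14063 mV.
For a uniform distribution on [−LSB/2, +LSB/2], V_rms = LSB/√12 = 9.14063 mV/3.4641 = 2.639 mV.

2.639 mV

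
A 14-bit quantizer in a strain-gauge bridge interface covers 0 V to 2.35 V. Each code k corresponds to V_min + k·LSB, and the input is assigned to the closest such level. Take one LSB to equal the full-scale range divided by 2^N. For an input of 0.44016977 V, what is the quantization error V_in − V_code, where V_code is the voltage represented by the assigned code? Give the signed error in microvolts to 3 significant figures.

−24.9 µV

Range is 2.35 V. LSB = 2.35 V / 2^14 ≈ 143.4 µV.
(0.44016977 − (0)) / LSB = 0.44016977 × 16384/2.35 = 3068.8262. Nearest integer: k = 3069.
Reconstructed level: 0 + 3069 × 2.35/16384 V = 0.44019470215 V.
V_in − V_code = 0.44016977 − (0.44019470215) = −24.9 µV.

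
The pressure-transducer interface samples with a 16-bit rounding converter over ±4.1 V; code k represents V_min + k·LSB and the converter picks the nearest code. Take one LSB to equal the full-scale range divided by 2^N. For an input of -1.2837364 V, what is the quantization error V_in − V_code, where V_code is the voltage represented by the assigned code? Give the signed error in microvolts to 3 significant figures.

+16.0 µV

The full-scale span is 4.1 − (-4.1) = 8.2 V. LSB = 8.2 V / 2^16 ≈ 125.1 µV.
(V_in − V_min)/LSB = (-1.2837364 − (-4.1)) × 65536/8.2 = 22508.1282 → nearest code k = 22508.
V_code = V_min + k × range/2^16 = -4.1 + 22508 × 8.2/65536 = -1.2837524414 V.
V_in − V_code = -1.2837364 − (-1.2837524414) = +16.0 µV.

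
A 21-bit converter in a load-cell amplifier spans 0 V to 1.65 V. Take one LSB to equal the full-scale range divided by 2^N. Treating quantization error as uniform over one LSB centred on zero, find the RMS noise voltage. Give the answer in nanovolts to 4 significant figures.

227.1 nV

Full-scale range = 1.65 V.
One LSB is 1.65 V / 2097152 = 0.786781 µV.
RMS of a uniform error over width LSB is LSB/√12 = 227.1 nV.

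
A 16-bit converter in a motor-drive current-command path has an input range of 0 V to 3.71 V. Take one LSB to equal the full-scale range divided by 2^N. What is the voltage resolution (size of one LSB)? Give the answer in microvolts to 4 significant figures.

56.61 µV

Span = 3.71 V.
Number of codes = 2^16 = 65536.
LSB = 3.71 V / 2^16 = 56.61 µV.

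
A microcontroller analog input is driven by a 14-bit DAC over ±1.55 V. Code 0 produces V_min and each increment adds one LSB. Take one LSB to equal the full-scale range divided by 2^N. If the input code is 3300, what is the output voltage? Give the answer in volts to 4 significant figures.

Range = 1.55 − (-1.55) = 3.1 V. LSB = 3.1 V / 2^14.
V_out = V_min + code × LSB = -1.55 V + 3300 × 3.1 V / 16384
      = -1.55 + 0.624390 = -0.925610 V.

-0.9256 V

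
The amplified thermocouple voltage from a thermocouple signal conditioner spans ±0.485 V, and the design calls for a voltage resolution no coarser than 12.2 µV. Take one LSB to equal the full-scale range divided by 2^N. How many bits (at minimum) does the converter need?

The full-scale span is 0.485 − (-0.485) = 0.97 V.
0.97 V / 12.2 µV = 79510. Since 2^16 = 65536 and 2^17 = 131072, N = 17.

17 bits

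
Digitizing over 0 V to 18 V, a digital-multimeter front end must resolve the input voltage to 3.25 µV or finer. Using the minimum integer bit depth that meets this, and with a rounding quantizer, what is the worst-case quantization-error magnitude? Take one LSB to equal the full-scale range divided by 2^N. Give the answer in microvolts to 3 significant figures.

V_FS = 18 V.
Required number of levels: 18/3.25 µV = 5.5385e6; smallest N with 2^N ≥ that is 23.
Step size = 18/8388608 V = 2.1458 µV.
Max error for round-to-nearest is LSB/2 = 1.07 µV.

1.07 µV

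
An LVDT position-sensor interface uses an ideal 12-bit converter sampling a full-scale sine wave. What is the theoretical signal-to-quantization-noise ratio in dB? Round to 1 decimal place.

74.0 dB

For an ideal N-bit converter with full-scale sine input, SNR = 6.02 N + 1.76 dB. SNR = 6.02 × 12 + 1.76 = 72.24 + 1.76 = 74.00 dB.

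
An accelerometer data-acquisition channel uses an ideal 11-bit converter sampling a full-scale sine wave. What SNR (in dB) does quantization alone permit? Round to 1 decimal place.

68.0 dB

SNR = 6.02·11 + 1.76 = 67.98 dB.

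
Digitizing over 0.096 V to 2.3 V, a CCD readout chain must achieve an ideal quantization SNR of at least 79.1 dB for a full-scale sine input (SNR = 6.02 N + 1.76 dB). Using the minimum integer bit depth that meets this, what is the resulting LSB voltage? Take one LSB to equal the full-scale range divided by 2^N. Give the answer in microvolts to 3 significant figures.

269 µV

Full-scale range = 2.3 V − (0.096 V) = 2.204 V.
Solving 6.02 N ≥ 79.1 − 1.76: N ≥ 12.847. Round up → N = 13.
LSB = 2.204 V / 2^13 = 269 µV.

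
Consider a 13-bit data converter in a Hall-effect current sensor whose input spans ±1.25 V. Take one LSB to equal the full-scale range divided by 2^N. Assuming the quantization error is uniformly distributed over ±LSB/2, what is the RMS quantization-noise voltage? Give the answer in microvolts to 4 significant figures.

88.10 µV

Span: 1.25 V − (-1.25 V) = 2.5 V.
LSB = 2.5 V ÷ 2^13 = 2.5/8192 V = 305.176 µV.
For a uniform distribution on [−LSB/2, +LSB/2], V_rms = LSB/√12 = 305.176 µV/3.4641 = 88.10 µV.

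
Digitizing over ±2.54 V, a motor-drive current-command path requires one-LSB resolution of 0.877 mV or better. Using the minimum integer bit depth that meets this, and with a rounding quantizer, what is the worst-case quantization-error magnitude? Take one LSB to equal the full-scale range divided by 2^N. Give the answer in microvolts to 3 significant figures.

The full-scale span is 2.54 − (-2.54) = 5.08 V.
Need 2^N ≥ 5.08 V / 0.877 mV = 5792 → N_min = 13.
LSB = 5.08 V / 2^13 = 0.62012 mV.
Half an LSB is 310 µV.

310 µV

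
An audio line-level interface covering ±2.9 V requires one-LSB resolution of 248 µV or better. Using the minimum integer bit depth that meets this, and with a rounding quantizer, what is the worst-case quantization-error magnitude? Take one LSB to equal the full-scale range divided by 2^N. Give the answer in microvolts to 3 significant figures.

The full-scale span is 2.9 − (-2.9) = 5.8 V.
Levels needed ≥ 5.8/248 µV = 23390. 2^15 = 32768 suffices, so N_min = 15.
Step size = 5.8/32768 V = 177.00 µV.
Max error for round-to-nearest is LSB/2 = 88.5 µV.

88.5 µV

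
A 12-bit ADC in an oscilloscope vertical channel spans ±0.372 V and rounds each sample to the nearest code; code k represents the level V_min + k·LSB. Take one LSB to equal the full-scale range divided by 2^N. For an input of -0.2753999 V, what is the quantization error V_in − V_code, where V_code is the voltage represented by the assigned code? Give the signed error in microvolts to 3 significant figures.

Full-scale range = 0.372 V − (-0.372 V) = 0.744 V. LSB = 0.744 V / 2^12 ≈ 181.6 µV.
(-0.2753999 − (-0.372)) / LSB = 0.0966001 × 4096/0.744 = 531.8199. Nearest integer: k = 532.
Reconstructed level: -0.372 + 532 × 0.744/4096 V = -0.2753671875 V.
e = -0.2753999 − (-0.2753671875) = −32.7 µV.

−32.7 µV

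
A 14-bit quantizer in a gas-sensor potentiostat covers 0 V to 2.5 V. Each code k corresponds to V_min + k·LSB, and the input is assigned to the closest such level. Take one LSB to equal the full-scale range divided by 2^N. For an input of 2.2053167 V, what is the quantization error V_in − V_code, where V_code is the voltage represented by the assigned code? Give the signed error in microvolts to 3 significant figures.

Full-scale range = 2.5 V. LSB = 2.5 V / 2^14 ≈ 152.6 µV.
(V_in − V_min)/LSB = (2.2053167 − (0)) × 16384/2.5 = 14452.7635 → nearest code k = 14453.
V_code = 0 + (14453/16384) × 2.5 = 2.2053527832 V.
e = 2.2053167 − (2.2053527832) = −36.1 µV.

−36.1 µV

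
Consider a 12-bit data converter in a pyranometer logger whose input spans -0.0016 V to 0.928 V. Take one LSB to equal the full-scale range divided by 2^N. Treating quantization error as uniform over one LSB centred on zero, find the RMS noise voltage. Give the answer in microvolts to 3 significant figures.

65.5 µV

The full-scale span is 0.928 − (-0.0016) = 0.9296 V.
Step size = 0.9296/4096 V = 226.95 µV.
For a uniform distribution on [−LSB/2, +LSB/2], V_rms = LSB/√12 = 226.95 µV/3.4641 = 65.5 µV.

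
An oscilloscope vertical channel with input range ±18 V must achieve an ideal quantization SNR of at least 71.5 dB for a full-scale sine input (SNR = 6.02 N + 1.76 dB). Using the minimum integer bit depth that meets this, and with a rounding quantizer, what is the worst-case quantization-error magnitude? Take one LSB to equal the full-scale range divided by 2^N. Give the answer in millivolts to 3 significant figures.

4.39 mV

Full-scale range = 18 V − (-18 V) = 36 V.
6.02 N + 1.76 ≥ 71.5 gives N ≥ 11.585, so the minimum integer is 12.
Step size = 36/4096 V = 8.7891 mV.
Half an LSB is 4.39 mV.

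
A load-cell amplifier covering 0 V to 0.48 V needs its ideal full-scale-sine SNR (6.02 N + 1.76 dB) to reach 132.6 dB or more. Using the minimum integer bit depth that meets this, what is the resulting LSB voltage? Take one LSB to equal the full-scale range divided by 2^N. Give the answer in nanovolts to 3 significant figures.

Range is 0.48 V.
6.02 N + 1.76 ≥ 132.6 gives N ≥ 21.734, so the minimum integer is 22.
One LSB is 0.48 V / 4194304 = 114 nV.

114 nV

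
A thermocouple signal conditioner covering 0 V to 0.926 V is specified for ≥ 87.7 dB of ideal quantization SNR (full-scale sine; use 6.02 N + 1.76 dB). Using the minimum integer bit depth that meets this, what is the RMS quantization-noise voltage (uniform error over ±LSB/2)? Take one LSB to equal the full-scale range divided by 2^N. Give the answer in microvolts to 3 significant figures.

Range is 0.926 V.
Required N = ⌈(87.7 − 1.76)/6.02⌉ = ⌈14.276⌉ = 15.
LSB = 0.926 V ÷ 2^15 = 0.926/32768 V = 28.259 µV.
σ_q = LSB/√12 = 28.259 µV/3.4641 = 8.16 µV.

8.16 µV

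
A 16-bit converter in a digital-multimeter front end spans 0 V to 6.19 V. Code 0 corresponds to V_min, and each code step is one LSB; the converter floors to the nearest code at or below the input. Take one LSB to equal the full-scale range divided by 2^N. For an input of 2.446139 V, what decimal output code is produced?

25898

Range is 6.19 V. LSB = 6.19 V / 2^16 ≈ 94.45 µV.
(V_in − V_min) × 2^16/range = (2.446139 − (0)) × 65536/6.19 = 25898.250.
Floor → code = 25898.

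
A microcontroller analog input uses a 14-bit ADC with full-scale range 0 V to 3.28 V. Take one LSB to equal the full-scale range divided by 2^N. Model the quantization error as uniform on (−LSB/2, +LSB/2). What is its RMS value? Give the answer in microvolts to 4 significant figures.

57.79 µV

V_FS = 3.28 V.
LSB = 3.28 V ÷ 2^14 = 3.28/16384 V = 200.195 µV.
V_rms = LSB/√12 = 200.195 µV / √12 = 57.79 µV.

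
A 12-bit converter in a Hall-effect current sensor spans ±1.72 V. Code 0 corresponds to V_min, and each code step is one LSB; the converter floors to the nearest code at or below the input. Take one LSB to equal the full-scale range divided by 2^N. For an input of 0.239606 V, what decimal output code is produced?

The full-scale span is 1.72 − (-1.72) = 3.44 V. LSB = 3.44 V / 2^12 ≈ 0.8398 mV.
V_in − V_min = 0.239606 − (-1.72) = 1.959606 V.
Divide by LSB: 1.959606 × 4096/3.44 = 2333.2983.
Truncating gives code 2333.

2333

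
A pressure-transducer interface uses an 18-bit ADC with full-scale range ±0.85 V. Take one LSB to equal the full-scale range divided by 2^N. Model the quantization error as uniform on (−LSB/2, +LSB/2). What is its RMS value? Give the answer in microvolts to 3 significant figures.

1.87 µV

Span: 0.85 V − (-0.85 V) = 1.7 V.
LSB = 1.7 V ÷ 2^18 = 1.7/262144 V = 6.4850 µV.
RMS of a uniform error over width LSB is LSB/√12 = 1.87 µV.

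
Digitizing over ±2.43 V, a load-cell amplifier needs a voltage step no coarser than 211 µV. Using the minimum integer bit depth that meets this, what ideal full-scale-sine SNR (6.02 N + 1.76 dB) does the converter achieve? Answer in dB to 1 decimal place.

92.1 dB

Span: 2.43 V − (-2.43 V) = 4.86 V.
Need 2^N ≥ 4.86 V / 211 µV = 23030 → N_min = 15.
SNR = 6.02 × 15 + 1.76 = 92.06 dB.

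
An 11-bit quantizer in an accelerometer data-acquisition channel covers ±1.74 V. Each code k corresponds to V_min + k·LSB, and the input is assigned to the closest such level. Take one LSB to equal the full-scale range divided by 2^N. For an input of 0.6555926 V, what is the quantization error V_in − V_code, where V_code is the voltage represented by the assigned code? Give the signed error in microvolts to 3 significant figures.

−306 µV

The full-scale span is 1.74 − (-1.74) = 3.48 V. LSB = 3.48 V / 2^11 ≈ 1.699 mV.
(V_in − V_min)/LSB = (0.6555926 − (-1.74)) × 2048/3.48 = 1409.8200 → nearest code k = 1410.
V_code = V_min + k × range/2^11 = -1.74 + 1410 × 3.48/2048 = 0.6558984375 V.
V_in − V_code = 0.6555926 − (0.6558984375) = −306 µV.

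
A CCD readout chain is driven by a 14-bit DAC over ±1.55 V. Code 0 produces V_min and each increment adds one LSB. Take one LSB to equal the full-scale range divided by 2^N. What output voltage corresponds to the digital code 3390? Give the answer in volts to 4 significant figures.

The full-scale span is 1.55 − (-1.55) = 3.1 V. LSB = 3.1 V / 2^14.
V_out = V_min + code × LSB = -1.55 V + 3390 × 3.1 V / 16384
      = -1.55 V + 0.641418 V = -0.908582 V.

-0.9086 V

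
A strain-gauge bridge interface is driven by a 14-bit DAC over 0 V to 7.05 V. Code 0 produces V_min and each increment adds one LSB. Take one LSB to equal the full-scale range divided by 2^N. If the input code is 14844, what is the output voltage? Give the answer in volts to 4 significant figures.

V_FS = 7.05 V. LSB = 7.05 V / 2^14.
V_out = 0 + 14844 × (7.05/16384) V
      = 0 V + 6.38734 V = 6.38734 V.

6.387 V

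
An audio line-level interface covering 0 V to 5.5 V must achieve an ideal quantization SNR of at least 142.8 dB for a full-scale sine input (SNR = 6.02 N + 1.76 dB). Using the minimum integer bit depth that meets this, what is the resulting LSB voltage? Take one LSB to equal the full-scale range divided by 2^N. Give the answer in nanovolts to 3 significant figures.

Range is 5.5 V.
N ≥ (142.8 − 1.76)/6.02 = 23.429 → N_min = 24.
LSB = 5.5 V / 2^24 = 328 nV.

328 nV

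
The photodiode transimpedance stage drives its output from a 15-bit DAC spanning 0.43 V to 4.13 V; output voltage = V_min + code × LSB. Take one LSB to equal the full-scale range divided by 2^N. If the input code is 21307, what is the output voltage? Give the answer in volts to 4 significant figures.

The full-scale span is 4.13 − (0.43) = 3.7 V. LSB = 3.7 V / 2^15.
V_out = V_min + code × LSB = 0.43 V + 21307 × 3.7 V / 32768
      = 0.43 + 2.40588 = 2.83588 V.

2.836 V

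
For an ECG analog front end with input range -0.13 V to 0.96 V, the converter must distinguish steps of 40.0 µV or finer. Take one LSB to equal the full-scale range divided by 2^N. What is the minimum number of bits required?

15 bits

Full-scale range = 0.96 V − (-0.13 V) = 1.09 V.
Levels needed ≥ 1.09/40.0 µV = 27250. 2^15 = 32768 suffices, so N_min = 15.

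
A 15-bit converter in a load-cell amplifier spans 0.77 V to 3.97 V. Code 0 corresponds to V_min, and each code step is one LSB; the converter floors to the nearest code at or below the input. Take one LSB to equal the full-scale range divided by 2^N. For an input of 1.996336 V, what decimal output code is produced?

12557

Range = 3.97 − (0.77) = 3.2 V. LSB = 3.2 V / 2^15 ≈ 97.66 µV.
(V_in − V_min) × 2^15/range = (1.996336 − (0.77)) × 32768/3.2 = 12557.681.
Floor → code = 12557.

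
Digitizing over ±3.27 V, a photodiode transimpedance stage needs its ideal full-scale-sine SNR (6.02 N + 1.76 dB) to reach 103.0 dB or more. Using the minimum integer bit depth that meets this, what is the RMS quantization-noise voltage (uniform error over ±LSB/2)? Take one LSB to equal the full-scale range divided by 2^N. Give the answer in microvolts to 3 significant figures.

Full-scale range = 3.27 V − (-3.27 V) = 6.54 V.
N ≥ (103.0 − 1.76)/6.02 = 16.817 → N_min = 17.
LSB = 6.54 V ÷ 2^17 = 6.54/131072 V = 49.896 µV.
V_rms = LSB/√12 = 14.4 µV.

14.4 µV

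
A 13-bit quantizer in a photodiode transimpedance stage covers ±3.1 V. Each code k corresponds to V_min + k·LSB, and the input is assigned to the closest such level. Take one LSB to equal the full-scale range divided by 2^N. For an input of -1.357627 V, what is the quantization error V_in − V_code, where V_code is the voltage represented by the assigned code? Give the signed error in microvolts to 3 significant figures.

+137 µV

Range = 3.1 − (-3.1) = 6.2 V. LSB = 6.2 V / 2^13 ≈ 0.7568 mV.
(-1.357627 − (-3.1)) / LSB = 1.742373 × 8192/6.2 = 2302.1806. Nearest integer: k = 2302.
V_code = V_min + k × range/2^13 = -3.1 + 2302 × 6.2/8192 = -1.357763672 V.
V_in − V_code = -1.357627 − (-1.357763672) = +137 µV.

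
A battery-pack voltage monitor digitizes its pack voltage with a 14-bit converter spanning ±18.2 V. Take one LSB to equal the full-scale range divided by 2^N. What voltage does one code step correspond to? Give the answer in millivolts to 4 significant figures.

Range = 18.2 − (-18.2) = 36.4 V.
There are 2^14 = 16384 steps.
One LSB is 36.4 V / 16384 = 2.222 mV.

2.222 mV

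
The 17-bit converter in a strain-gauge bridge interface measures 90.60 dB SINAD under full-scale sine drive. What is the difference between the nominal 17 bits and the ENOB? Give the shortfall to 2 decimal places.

Effective bits = (90.60 − 1.76)/6.02 = 14.7575.
Lost resolution: 17 − 14.7575 = 2.2425 bits.

2.24 bits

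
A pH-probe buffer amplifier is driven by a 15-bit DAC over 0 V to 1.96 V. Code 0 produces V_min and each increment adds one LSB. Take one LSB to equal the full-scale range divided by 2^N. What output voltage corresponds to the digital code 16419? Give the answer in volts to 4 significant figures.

0.9821 V

V_FS = 1.96 V. LSB = 1.96 V / 2^15.
V_out = V_min + code × LSB = 0 V + 16419 × 1.96 V / 32768
      = 0 V + 0.982094 V = 0.982094 V.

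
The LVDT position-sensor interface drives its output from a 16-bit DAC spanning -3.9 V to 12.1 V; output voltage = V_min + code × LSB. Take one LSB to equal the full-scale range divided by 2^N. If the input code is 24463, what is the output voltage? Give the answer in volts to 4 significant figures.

Range = 12.1 − (-3.9) = 16 V. LSB = 16 V / 2^16.
Output = V_min + (24463/65536) × range = -3.9 + 0.373276 × 16 V
      = -3.9 + 5.97241 = 2.07241 V.

2.072 V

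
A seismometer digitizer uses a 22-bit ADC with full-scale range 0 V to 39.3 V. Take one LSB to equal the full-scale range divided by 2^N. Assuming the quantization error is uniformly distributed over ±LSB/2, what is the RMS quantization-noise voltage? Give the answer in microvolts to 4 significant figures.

Span = 39.3 V.
One LSB is 39.3 V / 4194304 = 9.36985 µV.
RMS of a uniform error over width LSB is LSB/√12 = 2.705 µV.

2.705 µV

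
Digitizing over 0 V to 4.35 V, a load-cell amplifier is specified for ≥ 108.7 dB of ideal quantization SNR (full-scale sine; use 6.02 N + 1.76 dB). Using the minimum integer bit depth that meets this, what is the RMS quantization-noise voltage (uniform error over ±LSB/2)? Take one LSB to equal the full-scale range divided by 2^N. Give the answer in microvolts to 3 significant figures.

4.79 µV

Range is 4.35 V.
6.02 N + 1.76 ≥ 108.7 gives N ≥ 17.764, so the minimum integer is 18.
LSB = 4.35 V / 2^18 = 16.594 µV.
σ_q = LSB/√12 = 16.594 µV/3.4641 = 4.79 µV.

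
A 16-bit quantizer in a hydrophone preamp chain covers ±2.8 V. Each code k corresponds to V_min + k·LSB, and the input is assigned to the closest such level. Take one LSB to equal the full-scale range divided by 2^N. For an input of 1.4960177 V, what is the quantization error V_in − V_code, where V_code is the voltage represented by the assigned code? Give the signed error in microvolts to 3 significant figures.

Span: 2.8 V − (-2.8 V) = 5.6 V. LSB = 5.6 V / 2^16 ≈ 85.45 µV.
(V_in − V_min)/LSB = (1.4960177 − (-2.8)) × 65536/5.6 = 50275.6814 → nearest code k = 50276.
V_code = -2.8 + (50276/65536) × 5.6 = 1.4960449219 V.
Error = V_in − V_code = 1.4960177 − (1.4960449219) = −27.2 µV.

−27.2 µV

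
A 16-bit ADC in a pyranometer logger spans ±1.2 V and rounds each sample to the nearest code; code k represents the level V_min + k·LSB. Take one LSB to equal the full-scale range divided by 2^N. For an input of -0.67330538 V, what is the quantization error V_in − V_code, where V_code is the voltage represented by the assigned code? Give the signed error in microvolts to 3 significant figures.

+10.0 µV

Full-scale range = 1.2 V − (-1.2 V) = 2.4 V. LSB = 2.4 V / 2^16 ≈ 36.62 µV.
(-0.67330538 − (-1.2)) / LSB = 0.52669462 × 65536/2.4 = 14382.2744. Nearest integer: k = 14382.
Reconstructed level: -1.2 + 14382 × 2.4/65536 V = -0.67331542969 V.
V_in − V_code = -0.67330538 − (-0.67331542969) = +10.0 µV.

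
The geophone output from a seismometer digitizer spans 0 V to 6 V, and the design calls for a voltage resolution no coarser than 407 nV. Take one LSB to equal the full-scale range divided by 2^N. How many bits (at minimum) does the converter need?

24 bits

Span = 6 V.
Levels needed ≥ 6/407 nV = 1.474e7. 2^24 = 16777216 suffices, so N_min = 24.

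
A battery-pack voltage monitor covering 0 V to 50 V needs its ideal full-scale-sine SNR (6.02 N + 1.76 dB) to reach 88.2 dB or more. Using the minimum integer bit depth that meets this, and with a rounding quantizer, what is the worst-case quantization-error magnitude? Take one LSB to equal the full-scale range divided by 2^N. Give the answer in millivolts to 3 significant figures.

0.763 mV

Range is 50 V.
6.02 N + 1.76 ≥ 88.2 gives N ≥ 14.359, so the minimum integer is 15.
LSB = 50 V / 2^15 = 1.5259 mV.
Max error for round-to-nearest is LSB/2 = 0.763 mV.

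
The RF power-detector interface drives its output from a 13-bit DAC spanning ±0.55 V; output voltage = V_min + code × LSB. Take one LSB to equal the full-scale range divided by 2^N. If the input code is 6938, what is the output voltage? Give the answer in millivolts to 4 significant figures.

Range = 0.55 − (-0.55) = 1.1 V. LSB = 1.1 V / 2^13.
Output = V_min + (6938/8192) × range = -0.55 + 0.846924 × 1.1 V
      = -0.55 + 0.931616 = 0.381616 V.

381.6 mV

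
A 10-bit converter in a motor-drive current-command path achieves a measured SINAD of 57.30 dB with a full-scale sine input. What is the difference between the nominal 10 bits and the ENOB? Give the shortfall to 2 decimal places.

Effective bits = (57.30 − 1.76)/6.02 = 9.2259.
Shortfall = 10 − 9.2259 = 0.7741 bits.

0.77 bits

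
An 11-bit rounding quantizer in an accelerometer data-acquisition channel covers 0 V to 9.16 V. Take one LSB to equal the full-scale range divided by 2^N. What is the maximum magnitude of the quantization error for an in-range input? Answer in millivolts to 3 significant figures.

2.24 mV

Span = 9.16 V.
LSB = 9.16 V / 2^11 = 4.4727 mV.
Worst-case error for round-to-nearest is half an LSB: 2.24 mV.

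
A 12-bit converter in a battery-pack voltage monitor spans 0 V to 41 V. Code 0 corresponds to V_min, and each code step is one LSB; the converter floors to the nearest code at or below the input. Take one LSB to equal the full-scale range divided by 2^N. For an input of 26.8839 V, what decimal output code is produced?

2685

Span = 41 V. LSB = 41 V / 2^12 ≈ 10.01 mV.
code = ⌊(V_in − V_min)/LSB⌋ = ⌊(V_in − V_min) × 2^12 / range⌋
     = ⌊(26.8839 − (0)) × 4096 / 41⌋ = ⌊26.8839 × 4096/41⌋
     = ⌊2685.767⌋ = 2685.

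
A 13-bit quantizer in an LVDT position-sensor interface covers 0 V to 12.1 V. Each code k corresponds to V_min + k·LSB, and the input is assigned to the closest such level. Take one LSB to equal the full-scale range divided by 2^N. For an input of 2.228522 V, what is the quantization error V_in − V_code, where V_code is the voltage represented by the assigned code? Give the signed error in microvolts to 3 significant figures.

Range is 12.1 V. LSB = 12.1 V / 2^13 ≈ 1.477 mV.
(2.228522 − (0)) / LSB = 2.228522 × 8192/12.1 = 1508.7646. Nearest integer: k = 1509.
V_code = 0 + (1509/8192) × 12.1 = 2.228869629 V.
e = 2.228522 − (2.228869629) = −348 µV.

−348 µV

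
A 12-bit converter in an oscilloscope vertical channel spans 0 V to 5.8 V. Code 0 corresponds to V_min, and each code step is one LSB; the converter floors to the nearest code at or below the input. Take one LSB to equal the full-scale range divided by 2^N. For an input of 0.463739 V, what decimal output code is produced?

Range is 5.8 V. LSB = 5.8 V / 2^12 ≈ 1.416 mV.
V_in − V_min = 0.463739 − (0) = 0.463739 V.
Divide by LSB: 0.463739 × 4096/5.8 = 327.4957.
Truncating gives code 327.

327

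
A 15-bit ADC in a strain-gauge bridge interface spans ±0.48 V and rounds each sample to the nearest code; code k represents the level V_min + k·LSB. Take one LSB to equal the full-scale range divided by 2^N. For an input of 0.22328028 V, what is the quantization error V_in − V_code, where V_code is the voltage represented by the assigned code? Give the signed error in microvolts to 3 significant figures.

The full-scale span is 0.48 − (-0.48) = 0.96 V. LSB = 0.96 V / 2^15 ≈ 29.30 µV.
(V_in − V_min)/LSB = (0.22328028 − (-0.48)) × 32768/0.96 = 24005.3002 → nearest code k = 24005.
Reconstructed level: -0.48 + 24005 × 0.96/32768 V = 0.22327148438 V.
Error = V_in − V_code = 0.22328028 − (0.22327148438) = +8.80 µV.

+8.80 µV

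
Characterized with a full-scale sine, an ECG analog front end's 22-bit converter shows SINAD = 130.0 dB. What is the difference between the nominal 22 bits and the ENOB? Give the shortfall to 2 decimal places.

ENOB = (SINAD − 1.76)/6.02 = (130.0 − 1.76)/6.02 = 21.3023 bits.
Lost resolution: 22 − 21.3023 = 0.6977 bits.

0.70 bits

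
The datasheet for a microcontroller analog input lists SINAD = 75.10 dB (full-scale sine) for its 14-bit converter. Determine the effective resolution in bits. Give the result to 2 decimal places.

ENOB = (75.10 − 1.76)/6.02 = 12.1827 bits.

12.18 bits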